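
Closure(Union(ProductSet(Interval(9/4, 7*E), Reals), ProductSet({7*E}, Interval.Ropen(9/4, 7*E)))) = ProductSet(Interval(9/4, 7*E), Reals)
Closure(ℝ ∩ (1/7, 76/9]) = [1/7, 76/9]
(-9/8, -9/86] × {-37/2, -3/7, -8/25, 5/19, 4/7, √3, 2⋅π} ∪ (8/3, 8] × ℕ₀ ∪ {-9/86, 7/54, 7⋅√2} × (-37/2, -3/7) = ((8/3, 8] × ℕ₀) ∪ ({-9/86, 7/54, 7⋅√2} × (-37/2, -3/7)) ∪ ((-9/8, -9/86] × {-37/2, -3/7, -8/25, 5/19, 4/7, √3, 2⋅π})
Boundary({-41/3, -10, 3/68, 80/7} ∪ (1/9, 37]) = {-41/3, -10, 3/68, 1/9, 37}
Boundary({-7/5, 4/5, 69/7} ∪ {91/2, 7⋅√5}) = {-7/5, 4/5, 69/7, 91/2, 7⋅√5}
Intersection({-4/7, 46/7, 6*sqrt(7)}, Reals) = {-4/7, 46/7, 6*sqrt(7)}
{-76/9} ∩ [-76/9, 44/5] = {-76/9}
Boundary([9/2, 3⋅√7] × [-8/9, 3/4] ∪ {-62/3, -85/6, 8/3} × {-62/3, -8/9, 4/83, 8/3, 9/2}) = ({-62/3, -85/6, 8/3} × {-62/3, -8/9, 4/83, 8/3, 9/2}) ∪ ({9/2, 3⋅√7} × [-8/9, 3/4]) ∪ ([9/2, 3⋅√7] × {-8/9, 3/4})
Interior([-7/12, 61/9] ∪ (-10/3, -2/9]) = (-10/3, 61/9)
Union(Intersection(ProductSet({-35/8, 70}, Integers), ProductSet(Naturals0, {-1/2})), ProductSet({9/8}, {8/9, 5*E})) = ProductSet({9/8}, {8/9, 5*E})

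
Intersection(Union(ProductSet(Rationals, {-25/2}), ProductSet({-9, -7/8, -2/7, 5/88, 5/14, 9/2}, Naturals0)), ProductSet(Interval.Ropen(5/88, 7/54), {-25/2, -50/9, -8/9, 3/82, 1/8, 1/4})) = ProductSet(Intersection(Interval.Ropen(5/88, 7/54), Rationals), {-25/2})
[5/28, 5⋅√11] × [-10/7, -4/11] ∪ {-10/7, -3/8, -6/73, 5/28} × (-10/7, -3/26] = ({-10/7, -3/8, -6/73, 5/28} × (-10/7, -3/26]) ∪ ([5/28, 5⋅√11] × [-10/7, -4/11])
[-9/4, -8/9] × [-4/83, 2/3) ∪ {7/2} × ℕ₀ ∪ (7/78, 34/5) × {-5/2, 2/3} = ({7/2} × ℕ₀) ∪ ((7/78, 34/5) × {-5/2, 2/3}) ∪ ([-9/4, -8/9] × [-4/83, 2/3))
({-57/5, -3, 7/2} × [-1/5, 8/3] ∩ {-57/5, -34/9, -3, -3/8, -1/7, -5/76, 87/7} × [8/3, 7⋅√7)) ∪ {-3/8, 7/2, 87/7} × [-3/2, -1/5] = ({-57/5, -3} × {8/3}) ∪ ({-3/8, 7/2, 87/7} × [-3/2, -1/5])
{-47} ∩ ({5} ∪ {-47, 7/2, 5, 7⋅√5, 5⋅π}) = {-47}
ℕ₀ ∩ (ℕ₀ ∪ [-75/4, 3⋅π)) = ℕ₀ ∪ {0, 1, …, 9}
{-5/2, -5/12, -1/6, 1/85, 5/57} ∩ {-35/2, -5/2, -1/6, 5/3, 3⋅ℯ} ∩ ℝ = {-5/2, -1/6}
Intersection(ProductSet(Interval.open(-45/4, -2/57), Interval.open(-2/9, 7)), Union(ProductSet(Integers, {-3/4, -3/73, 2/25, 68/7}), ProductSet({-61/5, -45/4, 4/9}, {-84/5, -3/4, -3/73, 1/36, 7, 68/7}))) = ProductSet(Range(-11, 0, 1), {-3/73, 2/25})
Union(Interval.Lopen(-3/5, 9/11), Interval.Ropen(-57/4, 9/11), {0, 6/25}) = Interval(-57/4, 9/11)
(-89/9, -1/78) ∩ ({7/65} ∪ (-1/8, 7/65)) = (-1/8, -1/78)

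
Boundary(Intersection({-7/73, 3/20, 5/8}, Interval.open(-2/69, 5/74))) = EmptySet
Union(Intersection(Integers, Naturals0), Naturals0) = Naturals0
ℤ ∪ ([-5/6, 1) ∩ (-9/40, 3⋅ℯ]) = ℤ ∪ (-9/40, 1]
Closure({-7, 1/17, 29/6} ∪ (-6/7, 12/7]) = {-7, 29/6} ∪ [-6/7, 12/7]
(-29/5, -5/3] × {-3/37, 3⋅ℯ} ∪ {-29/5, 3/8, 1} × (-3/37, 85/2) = ({-29/5, 3/8, 1} × (-3/37, 85/2)) ∪ ((-29/5, -5/3] × {-3/37, 3⋅ℯ})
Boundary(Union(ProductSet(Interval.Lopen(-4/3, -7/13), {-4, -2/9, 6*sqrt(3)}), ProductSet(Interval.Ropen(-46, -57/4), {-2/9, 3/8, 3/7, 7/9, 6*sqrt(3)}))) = Union(ProductSet(Interval(-46, -57/4), {-2/9, 3/8, 3/7, 7/9, 6*sqrt(3)}), ProductSet(Interval(-4/3, -7/13), {-4, -2/9, 6*sqrt(3)}))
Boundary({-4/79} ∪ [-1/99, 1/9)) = {-4/79, -1/99, 1/9}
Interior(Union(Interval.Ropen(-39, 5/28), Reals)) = Interval(-oo, oo)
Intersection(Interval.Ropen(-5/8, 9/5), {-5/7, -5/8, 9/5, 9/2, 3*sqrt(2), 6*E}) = {-5/8}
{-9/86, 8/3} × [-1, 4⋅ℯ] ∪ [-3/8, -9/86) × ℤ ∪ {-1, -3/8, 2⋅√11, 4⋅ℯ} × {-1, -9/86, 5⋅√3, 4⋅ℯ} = ([-3/8, -9/86) × ℤ) ∪ ({-9/86, 8/3} × [-1, 4⋅ℯ]) ∪ ({-1, -3/8, 2⋅√11, 4⋅ℯ} × {-1, -9/86, 5⋅√3, 4⋅ℯ})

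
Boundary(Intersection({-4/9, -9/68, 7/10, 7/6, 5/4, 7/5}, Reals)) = {-4/9, -9/68, 7/10, 7/6, 5/4, 7/5}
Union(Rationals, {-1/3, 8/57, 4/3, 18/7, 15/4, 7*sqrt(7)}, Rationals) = Union({7*sqrt(7)}, Rationals)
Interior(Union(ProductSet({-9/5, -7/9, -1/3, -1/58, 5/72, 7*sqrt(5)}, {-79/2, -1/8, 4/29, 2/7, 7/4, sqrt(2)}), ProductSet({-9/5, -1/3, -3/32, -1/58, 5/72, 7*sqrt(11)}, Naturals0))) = EmptySet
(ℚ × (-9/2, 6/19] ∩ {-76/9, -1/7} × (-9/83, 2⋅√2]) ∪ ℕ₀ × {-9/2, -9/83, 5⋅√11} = ({-76/9, -1/7} × (-9/83, 6/19]) ∪ (ℕ₀ × {-9/2, -9/83, 5⋅√11})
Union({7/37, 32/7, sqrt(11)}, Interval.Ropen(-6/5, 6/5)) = Union({32/7, sqrt(11)}, Interval.Ropen(-6/5, 6/5))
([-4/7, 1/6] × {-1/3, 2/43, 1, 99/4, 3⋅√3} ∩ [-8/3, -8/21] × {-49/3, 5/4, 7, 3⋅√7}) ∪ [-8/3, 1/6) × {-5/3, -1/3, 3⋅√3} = [-8/3, 1/6) × {-5/3, -1/3, 3⋅√3}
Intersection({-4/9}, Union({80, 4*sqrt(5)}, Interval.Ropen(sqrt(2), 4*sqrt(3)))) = EmptySet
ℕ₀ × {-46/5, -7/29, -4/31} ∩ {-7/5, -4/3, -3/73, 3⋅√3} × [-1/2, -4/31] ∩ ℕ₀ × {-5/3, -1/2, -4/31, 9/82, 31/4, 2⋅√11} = ∅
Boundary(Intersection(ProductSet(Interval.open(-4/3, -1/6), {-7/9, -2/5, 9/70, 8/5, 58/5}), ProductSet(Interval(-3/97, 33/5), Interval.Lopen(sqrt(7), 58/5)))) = EmptySet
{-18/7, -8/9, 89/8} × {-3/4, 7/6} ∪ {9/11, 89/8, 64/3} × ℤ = ({9/11, 89/8, 64/3} × ℤ) ∪ ({-18/7, -8/9, 89/8} × {-3/4, 7/6})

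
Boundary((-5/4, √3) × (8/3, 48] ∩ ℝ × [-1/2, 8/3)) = ∅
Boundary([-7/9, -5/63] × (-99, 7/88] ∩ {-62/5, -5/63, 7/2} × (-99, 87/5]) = {-5/63} × [-99, 7/88]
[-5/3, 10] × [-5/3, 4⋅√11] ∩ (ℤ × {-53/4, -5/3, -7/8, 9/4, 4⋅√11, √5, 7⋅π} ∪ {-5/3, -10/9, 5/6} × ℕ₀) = ({-5/3, -10/9, 5/6} × {0, 1, …, 13}) ∪ ({-1, 0, …, 10} × {-5/3, -7/8, 9/4, 4⋅√11, √5})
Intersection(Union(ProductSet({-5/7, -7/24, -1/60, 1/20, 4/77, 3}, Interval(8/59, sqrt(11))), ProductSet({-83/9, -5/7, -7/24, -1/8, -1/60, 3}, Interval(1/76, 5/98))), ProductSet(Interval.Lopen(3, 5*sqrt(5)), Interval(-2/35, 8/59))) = EmptySet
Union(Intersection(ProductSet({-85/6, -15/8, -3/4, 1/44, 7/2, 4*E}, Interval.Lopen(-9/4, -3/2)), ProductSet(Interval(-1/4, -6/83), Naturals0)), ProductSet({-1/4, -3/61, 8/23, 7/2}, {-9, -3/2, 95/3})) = ProductSet({-1/4, -3/61, 8/23, 7/2}, {-9, -3/2, 95/3})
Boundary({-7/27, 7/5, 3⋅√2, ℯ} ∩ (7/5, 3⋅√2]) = {3⋅√2, ℯ}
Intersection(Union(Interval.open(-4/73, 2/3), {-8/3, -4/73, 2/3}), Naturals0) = Range(0, 1, 1)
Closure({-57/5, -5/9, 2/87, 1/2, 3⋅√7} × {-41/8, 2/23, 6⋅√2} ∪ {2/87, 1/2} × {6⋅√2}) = {-57/5, -5/9, 2/87, 1/2, 3⋅√7} × {-41/8, 2/23, 6⋅√2}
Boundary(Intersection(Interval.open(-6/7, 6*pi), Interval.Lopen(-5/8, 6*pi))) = {-5/8, 6*pi}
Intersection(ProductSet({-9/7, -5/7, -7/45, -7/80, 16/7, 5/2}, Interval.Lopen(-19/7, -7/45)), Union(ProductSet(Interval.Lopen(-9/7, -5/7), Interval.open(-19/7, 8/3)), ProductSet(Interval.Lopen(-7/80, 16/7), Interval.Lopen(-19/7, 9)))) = ProductSet({-5/7, 16/7}, Interval.Lopen(-19/7, -7/45))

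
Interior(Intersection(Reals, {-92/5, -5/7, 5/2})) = EmptySet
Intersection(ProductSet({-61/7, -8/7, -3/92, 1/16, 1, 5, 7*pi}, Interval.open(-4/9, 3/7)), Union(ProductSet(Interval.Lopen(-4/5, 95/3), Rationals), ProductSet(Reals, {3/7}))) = ProductSet({-3/92, 1/16, 1, 5, 7*pi}, Intersection(Interval.open(-4/9, 3/7), Rationals))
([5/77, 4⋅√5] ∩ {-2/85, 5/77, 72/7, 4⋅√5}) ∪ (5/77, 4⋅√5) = [5/77, 4⋅√5]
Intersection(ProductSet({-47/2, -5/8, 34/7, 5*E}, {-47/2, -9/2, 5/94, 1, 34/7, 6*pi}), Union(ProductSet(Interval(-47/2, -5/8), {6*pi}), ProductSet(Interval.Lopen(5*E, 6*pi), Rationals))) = ProductSet({-47/2, -5/8}, {6*pi})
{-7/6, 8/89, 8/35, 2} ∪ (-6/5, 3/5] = (-6/5, 3/5] ∪ {2}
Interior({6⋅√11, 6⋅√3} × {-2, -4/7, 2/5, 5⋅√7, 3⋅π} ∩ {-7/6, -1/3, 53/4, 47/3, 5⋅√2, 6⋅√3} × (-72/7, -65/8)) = ∅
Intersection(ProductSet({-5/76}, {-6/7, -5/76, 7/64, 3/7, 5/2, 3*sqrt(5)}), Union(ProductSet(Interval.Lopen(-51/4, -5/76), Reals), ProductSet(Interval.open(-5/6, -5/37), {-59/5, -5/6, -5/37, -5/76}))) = ProductSet({-5/76}, {-6/7, -5/76, 7/64, 3/7, 5/2, 3*sqrt(5)})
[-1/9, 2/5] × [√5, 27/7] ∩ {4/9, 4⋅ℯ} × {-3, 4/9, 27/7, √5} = ∅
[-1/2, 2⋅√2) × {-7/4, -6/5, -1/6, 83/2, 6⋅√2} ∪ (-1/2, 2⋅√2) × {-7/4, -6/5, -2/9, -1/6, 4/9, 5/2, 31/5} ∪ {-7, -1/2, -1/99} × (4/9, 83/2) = ({-7, -1/2, -1/99} × (4/9, 83/2)) ∪ ((-1/2, 2⋅√2) × {-7/4, -6/5, -2/9, -1/6, 4/9, 5/2, 31/5}) ∪ ([-1/2, 2⋅√2) × {-7/4, -6/5, -1/6, 83/2, 6⋅√2})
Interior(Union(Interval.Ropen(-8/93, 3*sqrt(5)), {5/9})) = Interval.open(-8/93, 3*sqrt(5))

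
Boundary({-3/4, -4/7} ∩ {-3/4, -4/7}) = {-3/4, -4/7}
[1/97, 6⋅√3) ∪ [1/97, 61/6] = [1/97, 6⋅√3)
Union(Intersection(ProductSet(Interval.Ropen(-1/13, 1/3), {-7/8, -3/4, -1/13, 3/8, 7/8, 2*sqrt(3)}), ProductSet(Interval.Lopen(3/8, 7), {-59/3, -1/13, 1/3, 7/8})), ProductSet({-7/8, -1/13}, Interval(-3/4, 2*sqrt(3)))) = ProductSet({-7/8, -1/13}, Interval(-3/4, 2*sqrt(3)))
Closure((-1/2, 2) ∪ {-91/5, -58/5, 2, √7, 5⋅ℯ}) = {-91/5, -58/5, √7, 5⋅ℯ} ∪ [-1/2, 2]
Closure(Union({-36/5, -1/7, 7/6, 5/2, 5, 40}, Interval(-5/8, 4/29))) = Union({-36/5, 7/6, 5/2, 5, 40}, Interval(-5/8, 4/29))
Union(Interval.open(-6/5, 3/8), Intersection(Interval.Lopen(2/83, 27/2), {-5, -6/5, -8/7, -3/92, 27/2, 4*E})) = Union({27/2, 4*E}, Interval.open(-6/5, 3/8))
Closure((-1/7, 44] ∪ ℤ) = ℤ ∪ [-1/7, 44]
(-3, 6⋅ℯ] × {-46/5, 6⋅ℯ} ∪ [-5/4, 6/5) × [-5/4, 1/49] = ([-5/4, 6/5) × [-5/4, 1/49]) ∪ ((-3, 6⋅ℯ] × {-46/5, 6⋅ℯ})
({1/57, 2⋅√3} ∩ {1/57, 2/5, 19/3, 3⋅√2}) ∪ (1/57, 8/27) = [1/57, 8/27)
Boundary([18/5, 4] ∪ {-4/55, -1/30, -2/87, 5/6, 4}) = {-4/55, -1/30, -2/87, 5/6, 18/5, 4}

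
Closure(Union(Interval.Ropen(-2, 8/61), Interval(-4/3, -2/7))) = Interval(-2, 8/61)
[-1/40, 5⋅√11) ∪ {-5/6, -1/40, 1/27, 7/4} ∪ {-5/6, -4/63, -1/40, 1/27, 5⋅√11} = {-5/6, -4/63} ∪ [-1/40, 5⋅√11]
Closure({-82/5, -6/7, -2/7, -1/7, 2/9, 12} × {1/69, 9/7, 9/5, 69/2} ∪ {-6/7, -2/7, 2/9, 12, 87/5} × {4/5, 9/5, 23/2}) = ({-6/7, -2/7, 2/9, 12, 87/5} × {4/5, 9/5, 23/2}) ∪ ({-82/5, -6/7, -2/7, -1/7, 2/9, 12} × {1/69, 9/7, 9/5, 69/2})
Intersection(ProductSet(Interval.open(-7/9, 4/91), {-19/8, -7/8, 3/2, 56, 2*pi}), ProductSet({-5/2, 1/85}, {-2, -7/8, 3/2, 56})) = ProductSet({1/85}, {-7/8, 3/2, 56})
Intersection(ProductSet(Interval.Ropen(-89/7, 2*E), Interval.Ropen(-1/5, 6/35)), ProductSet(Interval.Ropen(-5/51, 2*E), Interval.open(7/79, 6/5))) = ProductSet(Interval.Ropen(-5/51, 2*E), Interval.open(7/79, 6/35))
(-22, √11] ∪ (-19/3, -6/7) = (-22, √11]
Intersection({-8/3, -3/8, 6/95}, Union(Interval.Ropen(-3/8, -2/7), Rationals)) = {-8/3, -3/8, 6/95}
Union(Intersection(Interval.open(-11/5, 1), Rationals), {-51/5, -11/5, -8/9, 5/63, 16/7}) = Union({-51/5, -11/5, 16/7}, Intersection(Interval.open(-11/5, 1), Rationals))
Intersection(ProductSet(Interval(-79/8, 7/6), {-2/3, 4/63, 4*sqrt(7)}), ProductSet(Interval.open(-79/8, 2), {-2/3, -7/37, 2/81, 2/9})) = ProductSet(Interval.Lopen(-79/8, 7/6), {-2/3})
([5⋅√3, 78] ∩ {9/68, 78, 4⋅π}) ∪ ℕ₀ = ℕ₀ ∪ {4⋅π}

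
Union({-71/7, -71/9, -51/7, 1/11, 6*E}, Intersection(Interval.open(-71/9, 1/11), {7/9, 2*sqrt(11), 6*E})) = {-71/7, -71/9, -51/7, 1/11, 6*E}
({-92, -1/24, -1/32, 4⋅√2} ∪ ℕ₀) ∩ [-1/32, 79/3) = {-1/32, 4⋅√2} ∪ {0, 1, …, 26}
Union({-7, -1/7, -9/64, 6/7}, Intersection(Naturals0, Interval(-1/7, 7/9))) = Union({-7, -1/7, -9/64, 6/7}, Range(0, 1, 1))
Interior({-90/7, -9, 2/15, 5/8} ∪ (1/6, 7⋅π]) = (1/6, 7⋅π)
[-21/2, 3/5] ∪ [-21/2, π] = [-21/2, π]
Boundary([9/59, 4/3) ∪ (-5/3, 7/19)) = {-5/3, 4/3}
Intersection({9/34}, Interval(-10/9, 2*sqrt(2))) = {9/34}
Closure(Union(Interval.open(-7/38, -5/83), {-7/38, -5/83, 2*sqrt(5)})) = Union({2*sqrt(5)}, Interval(-7/38, -5/83))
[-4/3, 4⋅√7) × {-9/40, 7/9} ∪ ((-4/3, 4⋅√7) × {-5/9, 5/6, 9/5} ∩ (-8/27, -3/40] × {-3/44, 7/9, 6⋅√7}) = [-4/3, 4⋅√7) × {-9/40, 7/9}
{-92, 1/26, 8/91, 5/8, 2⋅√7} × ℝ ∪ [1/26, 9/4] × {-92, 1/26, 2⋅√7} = ({-92, 1/26, 8/91, 5/8, 2⋅√7} × ℝ) ∪ ([1/26, 9/4] × {-92, 1/26, 2⋅√7})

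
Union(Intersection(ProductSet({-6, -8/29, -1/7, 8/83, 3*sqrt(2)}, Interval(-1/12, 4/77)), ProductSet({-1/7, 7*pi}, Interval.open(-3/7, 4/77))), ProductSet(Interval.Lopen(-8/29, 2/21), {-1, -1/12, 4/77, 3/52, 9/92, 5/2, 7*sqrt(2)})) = Union(ProductSet({-1/7}, Interval.Ropen(-1/12, 4/77)), ProductSet(Interval.Lopen(-8/29, 2/21), {-1, -1/12, 4/77, 3/52, 9/92, 5/2, 7*sqrt(2)}))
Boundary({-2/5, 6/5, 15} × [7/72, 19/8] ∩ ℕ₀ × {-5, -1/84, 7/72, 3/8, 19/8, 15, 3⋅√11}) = {15} × {7/72, 3/8, 19/8}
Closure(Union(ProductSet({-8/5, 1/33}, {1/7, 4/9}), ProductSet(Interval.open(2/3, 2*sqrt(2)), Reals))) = Union(ProductSet({-8/5, 1/33}, {1/7, 4/9}), ProductSet(Interval(2/3, 2*sqrt(2)), Reals))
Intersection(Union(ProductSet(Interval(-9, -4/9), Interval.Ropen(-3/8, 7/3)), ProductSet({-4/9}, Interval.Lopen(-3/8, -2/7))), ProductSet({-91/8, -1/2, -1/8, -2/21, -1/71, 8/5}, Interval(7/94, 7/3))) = ProductSet({-1/2}, Interval.Ropen(7/94, 7/3))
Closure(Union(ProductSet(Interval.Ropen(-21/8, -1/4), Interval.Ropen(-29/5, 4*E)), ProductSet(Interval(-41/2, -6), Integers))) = Union(ProductSet({-21/8, -1/4}, Interval(-29/5, 4*E)), ProductSet(Interval(-41/2, -6), Integers), ProductSet(Interval(-21/8, -1/4), {-29/5, 4*E}), ProductSet(Interval.Ropen(-21/8, -1/4), Interval.Ropen(-29/5, 4*E)))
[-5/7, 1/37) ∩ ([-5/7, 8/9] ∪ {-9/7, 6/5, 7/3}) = [-5/7, 1/37)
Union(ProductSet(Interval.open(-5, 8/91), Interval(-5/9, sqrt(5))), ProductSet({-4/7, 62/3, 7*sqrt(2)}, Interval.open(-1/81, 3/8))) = Union(ProductSet({-4/7, 62/3, 7*sqrt(2)}, Interval.open(-1/81, 3/8)), ProductSet(Interval.open(-5, 8/91), Interval(-5/9, sqrt(5))))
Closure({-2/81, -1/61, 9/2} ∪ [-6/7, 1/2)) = [-6/7, 1/2] ∪ {9/2}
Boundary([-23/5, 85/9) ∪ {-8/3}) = {-23/5, 85/9}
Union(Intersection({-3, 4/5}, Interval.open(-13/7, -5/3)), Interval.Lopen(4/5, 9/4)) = Interval.Lopen(4/5, 9/4)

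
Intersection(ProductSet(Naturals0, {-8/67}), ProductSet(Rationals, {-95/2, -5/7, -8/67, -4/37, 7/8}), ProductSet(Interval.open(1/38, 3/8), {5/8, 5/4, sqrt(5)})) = EmptySet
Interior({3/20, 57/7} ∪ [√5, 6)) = (√5, 6)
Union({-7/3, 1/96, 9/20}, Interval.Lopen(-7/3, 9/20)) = Interval(-7/3, 9/20)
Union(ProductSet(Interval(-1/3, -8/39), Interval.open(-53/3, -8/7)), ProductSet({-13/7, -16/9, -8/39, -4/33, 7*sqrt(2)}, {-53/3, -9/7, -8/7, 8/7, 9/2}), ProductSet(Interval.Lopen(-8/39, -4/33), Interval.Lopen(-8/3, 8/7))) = Union(ProductSet({-13/7, -16/9, -8/39, -4/33, 7*sqrt(2)}, {-53/3, -9/7, -8/7, 8/7, 9/2}), ProductSet(Interval(-1/3, -8/39), Interval.open(-53/3, -8/7)), ProductSet(Interval.Lopen(-8/39, -4/33), Interval.Lopen(-8/3, 8/7)))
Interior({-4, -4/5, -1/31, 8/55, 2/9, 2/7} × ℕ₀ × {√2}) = ∅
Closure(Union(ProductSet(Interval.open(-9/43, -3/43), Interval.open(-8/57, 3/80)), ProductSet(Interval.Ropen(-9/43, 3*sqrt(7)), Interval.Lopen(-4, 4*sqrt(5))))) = Union(ProductSet({-9/43, 3*sqrt(7)}, Interval(-4, 4*sqrt(5))), ProductSet(Interval(-9/43, 3*sqrt(7)), {-4, 4*sqrt(5)}), ProductSet(Interval.Ropen(-9/43, 3*sqrt(7)), Interval.Lopen(-4, 4*sqrt(5))))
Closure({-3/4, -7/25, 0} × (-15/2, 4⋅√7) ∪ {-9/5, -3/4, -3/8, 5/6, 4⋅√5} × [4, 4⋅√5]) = ({-3/4, -7/25, 0} × [-15/2, 4⋅√7]) ∪ ({-9/5, -3/4, -3/8, 5/6, 4⋅√5} × [4, 4⋅√5])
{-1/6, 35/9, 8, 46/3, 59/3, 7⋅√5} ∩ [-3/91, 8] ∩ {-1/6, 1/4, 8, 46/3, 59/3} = {8}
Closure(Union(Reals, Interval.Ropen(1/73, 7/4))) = Interval(-oo, oo)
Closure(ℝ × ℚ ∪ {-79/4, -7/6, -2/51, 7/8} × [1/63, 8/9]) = ℝ × ℝ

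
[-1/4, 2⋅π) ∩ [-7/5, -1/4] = {-1/4}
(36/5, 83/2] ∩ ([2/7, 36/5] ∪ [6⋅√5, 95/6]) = [6⋅√5, 95/6]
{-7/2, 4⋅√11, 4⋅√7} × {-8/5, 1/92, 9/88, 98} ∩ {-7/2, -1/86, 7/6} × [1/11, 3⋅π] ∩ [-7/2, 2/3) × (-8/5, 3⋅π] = {-7/2} × {9/88}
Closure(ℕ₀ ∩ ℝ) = ℕ₀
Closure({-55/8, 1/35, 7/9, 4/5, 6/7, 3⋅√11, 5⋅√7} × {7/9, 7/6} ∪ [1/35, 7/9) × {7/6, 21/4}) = ([1/35, 7/9] × {7/6, 21/4}) ∪ ({-55/8, 1/35, 7/9, 4/5, 6/7, 3⋅√11, 5⋅√7} × {7/9, 7/6})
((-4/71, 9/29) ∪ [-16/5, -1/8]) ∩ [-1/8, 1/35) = {-1/8} ∪ (-4/71, 1/35)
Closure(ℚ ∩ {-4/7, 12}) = {-4/7, 12}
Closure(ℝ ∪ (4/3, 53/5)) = (-∞, ∞)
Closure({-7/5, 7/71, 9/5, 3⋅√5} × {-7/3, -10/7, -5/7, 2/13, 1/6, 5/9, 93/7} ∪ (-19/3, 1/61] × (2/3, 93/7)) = ({-19/3, 1/61} × [2/3, 93/7]) ∪ ([-19/3, 1/61] × {2/3, 93/7}) ∪ ((-19/3, 1/61] × (2/3, 93/7)) ∪ ({-7/5, 7/71, 9/5, 3⋅√5} × {-7/3, -10/7, -5/7, 2/13, 1/6, 5/9, 93/7})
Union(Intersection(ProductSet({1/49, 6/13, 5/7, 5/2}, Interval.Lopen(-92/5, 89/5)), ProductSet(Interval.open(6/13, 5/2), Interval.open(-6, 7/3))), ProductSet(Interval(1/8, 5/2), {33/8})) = Union(ProductSet({5/7}, Interval.open(-6, 7/3)), ProductSet(Interval(1/8, 5/2), {33/8}))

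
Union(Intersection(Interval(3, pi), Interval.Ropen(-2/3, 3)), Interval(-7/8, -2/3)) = Interval(-7/8, -2/3)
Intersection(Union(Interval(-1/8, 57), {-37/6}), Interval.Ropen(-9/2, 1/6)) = Interval.Ropen(-1/8, 1/6)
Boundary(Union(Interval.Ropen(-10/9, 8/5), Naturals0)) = Union(Complement(Naturals0, Interval.open(-10/9, 8/5)), {-10/9, 8/5})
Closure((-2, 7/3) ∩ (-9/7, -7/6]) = [-9/7, -7/6]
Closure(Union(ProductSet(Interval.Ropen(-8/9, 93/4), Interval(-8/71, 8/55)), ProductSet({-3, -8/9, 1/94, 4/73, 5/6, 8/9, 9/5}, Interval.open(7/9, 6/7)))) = Union(ProductSet({-3, -8/9, 1/94, 4/73, 5/6, 8/9, 9/5}, Interval(7/9, 6/7)), ProductSet(Interval(-8/9, 93/4), Interval(-8/71, 8/55)))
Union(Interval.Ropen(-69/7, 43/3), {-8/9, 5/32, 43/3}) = Interval(-69/7, 43/3)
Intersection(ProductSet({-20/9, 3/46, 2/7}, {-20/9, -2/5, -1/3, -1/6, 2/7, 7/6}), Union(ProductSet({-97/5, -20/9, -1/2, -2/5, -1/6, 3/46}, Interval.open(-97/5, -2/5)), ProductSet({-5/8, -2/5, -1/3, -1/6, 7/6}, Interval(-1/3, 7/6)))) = ProductSet({-20/9, 3/46}, {-20/9})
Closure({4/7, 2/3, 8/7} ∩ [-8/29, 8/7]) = {4/7, 2/3, 8/7}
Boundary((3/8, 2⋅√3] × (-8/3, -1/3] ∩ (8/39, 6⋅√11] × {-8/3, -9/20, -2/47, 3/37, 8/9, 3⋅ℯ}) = [3/8, 2⋅√3] × {-9/20}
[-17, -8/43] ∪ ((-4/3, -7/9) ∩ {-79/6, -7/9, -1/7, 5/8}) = [-17, -8/43]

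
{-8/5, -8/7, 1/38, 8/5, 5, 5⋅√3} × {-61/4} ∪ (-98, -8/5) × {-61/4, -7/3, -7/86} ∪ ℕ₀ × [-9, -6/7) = (ℕ₀ × [-9, -6/7)) ∪ ((-98, -8/5) × {-61/4, -7/3, -7/86}) ∪ ({-8/5, -8/7, 1/38, 8/5, 5, 5⋅√3} × {-61/4})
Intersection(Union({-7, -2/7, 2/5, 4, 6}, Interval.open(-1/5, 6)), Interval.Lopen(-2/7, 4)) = Interval.Lopen(-1/5, 4)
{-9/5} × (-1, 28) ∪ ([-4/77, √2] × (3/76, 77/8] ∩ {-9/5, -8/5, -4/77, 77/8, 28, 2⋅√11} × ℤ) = ({-4/77} × {1, 2, …, 9}) ∪ ({-9/5} × (-1, 28))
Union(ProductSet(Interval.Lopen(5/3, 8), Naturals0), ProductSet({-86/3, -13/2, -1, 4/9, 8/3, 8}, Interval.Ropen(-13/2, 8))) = Union(ProductSet({-86/3, -13/2, -1, 4/9, 8/3, 8}, Interval.Ropen(-13/2, 8)), ProductSet(Interval.Lopen(5/3, 8), Naturals0))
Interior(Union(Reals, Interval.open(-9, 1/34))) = Interval(-oo, oo)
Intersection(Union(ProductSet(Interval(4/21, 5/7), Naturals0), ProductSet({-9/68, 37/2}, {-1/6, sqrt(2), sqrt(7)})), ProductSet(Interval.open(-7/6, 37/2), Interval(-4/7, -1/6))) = ProductSet({-9/68}, {-1/6})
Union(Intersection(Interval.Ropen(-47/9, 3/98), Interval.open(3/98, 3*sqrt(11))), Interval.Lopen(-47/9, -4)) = Interval.Lopen(-47/9, -4)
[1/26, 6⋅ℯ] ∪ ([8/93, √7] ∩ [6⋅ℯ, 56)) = [1/26, 6⋅ℯ]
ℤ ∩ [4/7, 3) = {1, 2}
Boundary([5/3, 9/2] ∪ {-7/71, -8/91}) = {-7/71, -8/91, 5/3, 9/2}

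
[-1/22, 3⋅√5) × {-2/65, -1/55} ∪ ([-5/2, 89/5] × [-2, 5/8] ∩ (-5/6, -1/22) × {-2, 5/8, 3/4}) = ((-5/6, -1/22) × {-2, 5/8}) ∪ ([-1/22, 3⋅√5) × {-2/65, -1/55})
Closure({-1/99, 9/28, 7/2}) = {-1/99, 9/28, 7/2}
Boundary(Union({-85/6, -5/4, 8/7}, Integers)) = Union({-85/6, -5/4, 8/7}, Integers)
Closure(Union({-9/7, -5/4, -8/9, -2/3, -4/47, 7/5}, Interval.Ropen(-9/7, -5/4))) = Union({-8/9, -2/3, -4/47, 7/5}, Interval(-9/7, -5/4))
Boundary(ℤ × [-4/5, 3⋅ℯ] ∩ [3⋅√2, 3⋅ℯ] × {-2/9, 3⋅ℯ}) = {5, 6, 7, 8} × {-2/9, 3⋅ℯ}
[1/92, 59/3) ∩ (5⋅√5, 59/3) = (5⋅√5, 59/3)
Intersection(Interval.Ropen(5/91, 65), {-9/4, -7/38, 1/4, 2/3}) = {1/4, 2/3}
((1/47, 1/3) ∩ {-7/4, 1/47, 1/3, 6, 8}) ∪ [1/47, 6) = [1/47, 6)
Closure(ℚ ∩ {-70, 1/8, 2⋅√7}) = {-70, 1/8}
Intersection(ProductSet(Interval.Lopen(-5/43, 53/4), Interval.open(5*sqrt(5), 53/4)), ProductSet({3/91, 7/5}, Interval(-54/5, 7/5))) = EmptySet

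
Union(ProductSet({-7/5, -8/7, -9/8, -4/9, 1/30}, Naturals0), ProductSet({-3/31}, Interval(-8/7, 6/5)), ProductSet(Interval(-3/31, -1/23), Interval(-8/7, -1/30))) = Union(ProductSet({-3/31}, Interval(-8/7, 6/5)), ProductSet({-7/5, -8/7, -9/8, -4/9, 1/30}, Naturals0), ProductSet(Interval(-3/31, -1/23), Interval(-8/7, -1/30)))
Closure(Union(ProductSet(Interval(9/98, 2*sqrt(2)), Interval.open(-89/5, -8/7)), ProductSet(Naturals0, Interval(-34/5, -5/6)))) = Union(ProductSet(Interval(9/98, 2*sqrt(2)), Interval(-89/5, -8/7)), ProductSet(Union(Complement(Naturals0, Interval.open(9/98, 2*sqrt(2))), Naturals0), Interval(-34/5, -5/6)))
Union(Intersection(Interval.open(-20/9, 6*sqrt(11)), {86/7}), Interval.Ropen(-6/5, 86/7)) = Interval(-6/5, 86/7)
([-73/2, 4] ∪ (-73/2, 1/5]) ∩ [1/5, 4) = [1/5, 4)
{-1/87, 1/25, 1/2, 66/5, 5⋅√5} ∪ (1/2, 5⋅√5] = {-1/87, 1/25, 66/5} ∪ [1/2, 5⋅√5]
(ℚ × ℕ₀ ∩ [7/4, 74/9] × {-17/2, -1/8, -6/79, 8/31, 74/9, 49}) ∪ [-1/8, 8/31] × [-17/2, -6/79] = ((ℚ ∩ [7/4, 74/9]) × {49}) ∪ ([-1/8, 8/31] × [-17/2, -6/79])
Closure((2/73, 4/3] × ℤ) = [2/73, 4/3] × ℤ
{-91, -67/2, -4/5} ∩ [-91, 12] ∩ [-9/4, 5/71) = {-4/5}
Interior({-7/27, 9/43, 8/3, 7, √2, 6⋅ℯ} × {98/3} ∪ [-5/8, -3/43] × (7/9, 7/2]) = (-5/8, -3/43) × (7/9, 7/2)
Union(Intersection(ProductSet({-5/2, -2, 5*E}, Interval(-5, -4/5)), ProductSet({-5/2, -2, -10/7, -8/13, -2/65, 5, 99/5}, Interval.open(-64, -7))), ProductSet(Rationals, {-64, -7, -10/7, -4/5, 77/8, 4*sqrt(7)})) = ProductSet(Rationals, {-64, -7, -10/7, -4/5, 77/8, 4*sqrt(7)})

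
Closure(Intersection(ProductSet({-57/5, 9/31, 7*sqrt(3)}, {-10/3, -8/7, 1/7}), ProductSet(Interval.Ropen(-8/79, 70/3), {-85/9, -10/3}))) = ProductSet({9/31, 7*sqrt(3)}, {-10/3})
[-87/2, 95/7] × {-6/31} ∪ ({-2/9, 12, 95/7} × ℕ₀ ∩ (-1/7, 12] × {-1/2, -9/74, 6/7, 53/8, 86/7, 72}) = ({12} × {72}) ∪ ([-87/2, 95/7] × {-6/31})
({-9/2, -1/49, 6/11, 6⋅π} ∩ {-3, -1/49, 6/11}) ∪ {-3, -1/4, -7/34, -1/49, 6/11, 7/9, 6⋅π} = {-3, -1/4, -7/34, -1/49, 6/11, 7/9, 6⋅π}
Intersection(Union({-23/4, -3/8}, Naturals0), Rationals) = Union({-23/4, -3/8}, Naturals0)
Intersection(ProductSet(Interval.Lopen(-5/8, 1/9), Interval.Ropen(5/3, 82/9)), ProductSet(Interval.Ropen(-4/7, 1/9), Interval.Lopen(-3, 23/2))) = ProductSet(Interval.Ropen(-4/7, 1/9), Interval.Ropen(5/3, 82/9))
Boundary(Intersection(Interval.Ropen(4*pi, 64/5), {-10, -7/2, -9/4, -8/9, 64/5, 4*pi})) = {4*pi}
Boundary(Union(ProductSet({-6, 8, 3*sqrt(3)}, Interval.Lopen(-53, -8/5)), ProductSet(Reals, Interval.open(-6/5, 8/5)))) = Union(ProductSet({-6, 8, 3*sqrt(3)}, Interval(-53, -8/5)), ProductSet(Reals, {-6/5, 8/5}))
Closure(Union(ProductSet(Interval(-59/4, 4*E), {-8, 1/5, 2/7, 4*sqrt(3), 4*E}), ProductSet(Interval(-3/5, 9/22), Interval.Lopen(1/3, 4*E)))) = Union(ProductSet(Interval(-59/4, 4*E), {-8, 1/5, 2/7, 4*sqrt(3), 4*E}), ProductSet(Interval(-3/5, 9/22), Interval(1/3, 4*E)))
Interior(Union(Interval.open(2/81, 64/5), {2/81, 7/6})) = Interval.open(2/81, 64/5)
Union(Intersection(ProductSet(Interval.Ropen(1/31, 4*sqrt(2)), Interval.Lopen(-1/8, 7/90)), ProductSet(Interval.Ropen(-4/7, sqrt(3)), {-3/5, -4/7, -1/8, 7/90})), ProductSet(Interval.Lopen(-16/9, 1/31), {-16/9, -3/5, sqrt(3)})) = Union(ProductSet(Interval.Lopen(-16/9, 1/31), {-16/9, -3/5, sqrt(3)}), ProductSet(Interval.Ropen(1/31, sqrt(3)), {7/90}))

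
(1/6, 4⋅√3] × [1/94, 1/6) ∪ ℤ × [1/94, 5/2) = (ℤ × [1/94, 5/2)) ∪ ((1/6, 4⋅√3] × [1/94, 1/6))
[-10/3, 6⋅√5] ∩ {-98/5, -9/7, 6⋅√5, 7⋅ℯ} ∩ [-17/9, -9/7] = {-9/7}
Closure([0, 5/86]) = [0, 5/86]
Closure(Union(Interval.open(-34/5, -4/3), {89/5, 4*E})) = Union({89/5, 4*E}, Interval(-34/5, -4/3))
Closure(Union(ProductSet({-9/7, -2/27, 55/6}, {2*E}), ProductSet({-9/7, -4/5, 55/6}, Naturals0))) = Union(ProductSet({-9/7, -4/5, 55/6}, Naturals0), ProductSet({-9/7, -2/27, 55/6}, {2*E}))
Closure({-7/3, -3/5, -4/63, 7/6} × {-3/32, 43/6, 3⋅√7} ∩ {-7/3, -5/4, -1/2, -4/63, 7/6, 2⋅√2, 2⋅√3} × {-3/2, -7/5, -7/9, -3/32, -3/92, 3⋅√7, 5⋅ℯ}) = {-7/3, -4/63, 7/6} × {-3/32, 3⋅√7}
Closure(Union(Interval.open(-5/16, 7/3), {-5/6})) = Union({-5/6}, Interval(-5/16, 7/3))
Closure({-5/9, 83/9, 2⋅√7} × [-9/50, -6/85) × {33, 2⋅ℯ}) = {-5/9, 83/9, 2⋅√7} × [-9/50, -6/85] × {33, 2⋅ℯ}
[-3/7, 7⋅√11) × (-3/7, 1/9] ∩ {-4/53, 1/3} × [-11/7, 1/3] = {-4/53, 1/3} × (-3/7, 1/9]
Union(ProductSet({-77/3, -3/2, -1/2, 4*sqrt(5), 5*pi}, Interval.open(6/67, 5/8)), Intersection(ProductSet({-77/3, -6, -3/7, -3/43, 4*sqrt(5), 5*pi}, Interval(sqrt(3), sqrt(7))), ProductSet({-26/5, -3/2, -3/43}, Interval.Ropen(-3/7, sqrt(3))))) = ProductSet({-77/3, -3/2, -1/2, 4*sqrt(5), 5*pi}, Interval.open(6/67, 5/8))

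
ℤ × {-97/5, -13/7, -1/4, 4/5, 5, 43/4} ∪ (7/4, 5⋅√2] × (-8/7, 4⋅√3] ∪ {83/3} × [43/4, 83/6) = ({83/3} × [43/4, 83/6)) ∪ (ℤ × {-97/5, -13/7, -1/4, 4/5, 5, 43/4}) ∪ ((7/4, 5⋅√2] × (-8/7, 4⋅√3])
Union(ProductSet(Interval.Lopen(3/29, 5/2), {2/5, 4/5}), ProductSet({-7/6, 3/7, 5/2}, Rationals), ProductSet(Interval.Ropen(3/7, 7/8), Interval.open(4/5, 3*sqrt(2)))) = Union(ProductSet({-7/6, 3/7, 5/2}, Rationals), ProductSet(Interval.Lopen(3/29, 5/2), {2/5, 4/5}), ProductSet(Interval.Ropen(3/7, 7/8), Interval.open(4/5, 3*sqrt(2))))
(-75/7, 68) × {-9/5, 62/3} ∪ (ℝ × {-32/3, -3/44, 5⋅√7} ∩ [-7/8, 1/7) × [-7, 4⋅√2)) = ([-7/8, 1/7) × {-3/44}) ∪ ((-75/7, 68) × {-9/5, 62/3})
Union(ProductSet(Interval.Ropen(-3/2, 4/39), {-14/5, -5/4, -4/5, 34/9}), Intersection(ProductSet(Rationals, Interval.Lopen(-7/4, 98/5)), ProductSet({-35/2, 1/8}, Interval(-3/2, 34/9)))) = Union(ProductSet({-35/2, 1/8}, Interval(-3/2, 34/9)), ProductSet(Interval.Ropen(-3/2, 4/39), {-14/5, -5/4, -4/5, 34/9}))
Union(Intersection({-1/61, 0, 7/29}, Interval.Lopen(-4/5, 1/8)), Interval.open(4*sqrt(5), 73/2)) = Union({-1/61, 0}, Interval.open(4*sqrt(5), 73/2))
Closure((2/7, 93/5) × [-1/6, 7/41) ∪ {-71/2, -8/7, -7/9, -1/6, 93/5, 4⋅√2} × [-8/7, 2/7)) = ({2/7, 93/5} × [-1/6, 7/41]) ∪ ([2/7, 93/5] × {-1/6, 7/41}) ∪ ((2/7, 93/5) × [-1/6, 7/41)) ∪ ({-71/2, -8/7, -7/9, -1/6, 93/5, 4⋅√2} × [-8/7, 2/7])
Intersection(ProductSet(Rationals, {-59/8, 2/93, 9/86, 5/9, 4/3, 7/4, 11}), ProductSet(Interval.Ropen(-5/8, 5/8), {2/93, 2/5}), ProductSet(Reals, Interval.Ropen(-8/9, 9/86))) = ProductSet(Intersection(Interval.Ropen(-5/8, 5/8), Rationals), {2/93})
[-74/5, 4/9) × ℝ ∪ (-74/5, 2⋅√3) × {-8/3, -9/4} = ([-74/5, 4/9) × ℝ) ∪ ((-74/5, 2⋅√3) × {-8/3, -9/4})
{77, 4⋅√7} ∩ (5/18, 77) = {4⋅√7}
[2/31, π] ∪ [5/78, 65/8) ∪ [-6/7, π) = [-6/7, 65/8)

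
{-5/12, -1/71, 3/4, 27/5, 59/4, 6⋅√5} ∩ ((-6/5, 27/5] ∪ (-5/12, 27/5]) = {-5/12, -1/71, 3/4, 27/5}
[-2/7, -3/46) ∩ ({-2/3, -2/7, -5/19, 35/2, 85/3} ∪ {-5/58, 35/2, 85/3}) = {-2/7, -5/19, -5/58}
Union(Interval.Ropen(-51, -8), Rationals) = Union(Interval(-51, -8), Rationals)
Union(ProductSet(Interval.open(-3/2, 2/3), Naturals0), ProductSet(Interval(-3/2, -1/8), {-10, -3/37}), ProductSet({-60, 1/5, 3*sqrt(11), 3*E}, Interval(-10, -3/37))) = Union(ProductSet({-60, 1/5, 3*sqrt(11), 3*E}, Interval(-10, -3/37)), ProductSet(Interval(-3/2, -1/8), {-10, -3/37}), ProductSet(Interval.open(-3/2, 2/3), Naturals0))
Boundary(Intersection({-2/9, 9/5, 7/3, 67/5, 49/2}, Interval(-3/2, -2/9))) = {-2/9}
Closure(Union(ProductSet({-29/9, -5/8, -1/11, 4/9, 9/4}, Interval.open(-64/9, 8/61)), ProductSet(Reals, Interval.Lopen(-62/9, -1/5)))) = Union(ProductSet({-29/9, -5/8, -1/11, 4/9, 9/4}, Interval(-64/9, 8/61)), ProductSet(Reals, Interval(-62/9, -1/5)))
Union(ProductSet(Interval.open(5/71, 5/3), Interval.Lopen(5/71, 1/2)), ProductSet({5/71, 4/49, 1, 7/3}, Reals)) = Union(ProductSet({5/71, 4/49, 1, 7/3}, Reals), ProductSet(Interval.open(5/71, 5/3), Interval.Lopen(5/71, 1/2)))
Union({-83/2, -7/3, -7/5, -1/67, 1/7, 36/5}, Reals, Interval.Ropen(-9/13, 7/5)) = Interval(-oo, oo)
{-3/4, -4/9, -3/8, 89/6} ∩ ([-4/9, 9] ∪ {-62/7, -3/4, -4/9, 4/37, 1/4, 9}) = {-3/4, -4/9, -3/8}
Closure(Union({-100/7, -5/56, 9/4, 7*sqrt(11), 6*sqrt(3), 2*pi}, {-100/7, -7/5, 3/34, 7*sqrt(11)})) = {-100/7, -7/5, -5/56, 3/34, 9/4, 7*sqrt(11), 6*sqrt(3), 2*pi}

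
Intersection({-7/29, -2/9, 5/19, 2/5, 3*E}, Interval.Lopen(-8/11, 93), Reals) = {-7/29, -2/9, 5/19, 2/5, 3*E}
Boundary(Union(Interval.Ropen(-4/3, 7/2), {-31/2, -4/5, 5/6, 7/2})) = {-31/2, -4/3, 7/2}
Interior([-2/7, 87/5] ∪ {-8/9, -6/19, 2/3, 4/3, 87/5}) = (-2/7, 87/5)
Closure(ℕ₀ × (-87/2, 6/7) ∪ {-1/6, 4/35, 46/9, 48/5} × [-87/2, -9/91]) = (ℕ₀ × [-87/2, 6/7]) ∪ ({-1/6, 4/35, 46/9, 48/5} × [-87/2, -9/91])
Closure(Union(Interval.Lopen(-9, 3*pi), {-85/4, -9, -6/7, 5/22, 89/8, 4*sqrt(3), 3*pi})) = Union({-85/4, 89/8}, Interval(-9, 3*pi))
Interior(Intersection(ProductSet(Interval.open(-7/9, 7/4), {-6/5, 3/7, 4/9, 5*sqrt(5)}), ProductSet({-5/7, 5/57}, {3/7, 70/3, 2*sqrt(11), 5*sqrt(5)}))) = EmptySet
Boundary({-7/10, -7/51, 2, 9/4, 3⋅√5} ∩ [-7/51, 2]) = {-7/51, 2}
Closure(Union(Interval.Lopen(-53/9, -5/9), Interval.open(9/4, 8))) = Union(Interval(-53/9, -5/9), Interval(9/4, 8))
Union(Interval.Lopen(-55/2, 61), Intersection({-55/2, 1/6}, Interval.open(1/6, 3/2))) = Interval.Lopen(-55/2, 61)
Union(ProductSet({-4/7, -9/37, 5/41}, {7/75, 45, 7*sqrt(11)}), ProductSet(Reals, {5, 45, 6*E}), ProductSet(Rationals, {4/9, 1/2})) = Union(ProductSet({-4/7, -9/37, 5/41}, {7/75, 45, 7*sqrt(11)}), ProductSet(Rationals, {4/9, 1/2}), ProductSet(Reals, {5, 45, 6*E}))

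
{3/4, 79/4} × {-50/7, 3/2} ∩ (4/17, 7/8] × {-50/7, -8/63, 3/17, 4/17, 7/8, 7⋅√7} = {3/4} × {-50/7}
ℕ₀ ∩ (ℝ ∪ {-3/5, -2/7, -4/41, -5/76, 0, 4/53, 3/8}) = ℕ₀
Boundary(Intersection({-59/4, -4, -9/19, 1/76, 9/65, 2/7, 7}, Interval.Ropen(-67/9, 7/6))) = {-4, -9/19, 1/76, 9/65, 2/7}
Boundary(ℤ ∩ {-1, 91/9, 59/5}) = {-1}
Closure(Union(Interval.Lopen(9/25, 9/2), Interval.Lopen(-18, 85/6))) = Interval(-18, 85/6)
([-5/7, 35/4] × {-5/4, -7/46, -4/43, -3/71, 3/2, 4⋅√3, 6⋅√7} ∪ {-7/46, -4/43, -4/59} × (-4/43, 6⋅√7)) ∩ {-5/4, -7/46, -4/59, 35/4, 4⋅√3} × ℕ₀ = {-7/46, -4/59} × {0, 1, …, 15}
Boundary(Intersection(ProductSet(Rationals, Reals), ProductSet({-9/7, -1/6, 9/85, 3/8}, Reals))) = ProductSet({-9/7, -1/6, 9/85, 3/8}, Reals)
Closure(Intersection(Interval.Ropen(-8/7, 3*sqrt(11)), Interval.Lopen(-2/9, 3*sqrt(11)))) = Interval(-2/9, 3*sqrt(11))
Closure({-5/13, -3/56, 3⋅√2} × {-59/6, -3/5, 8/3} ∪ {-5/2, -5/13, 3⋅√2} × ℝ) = ({-5/2, -5/13, 3⋅√2} × ℝ) ∪ ({-5/13, -3/56, 3⋅√2} × {-59/6, -3/5, 8/3})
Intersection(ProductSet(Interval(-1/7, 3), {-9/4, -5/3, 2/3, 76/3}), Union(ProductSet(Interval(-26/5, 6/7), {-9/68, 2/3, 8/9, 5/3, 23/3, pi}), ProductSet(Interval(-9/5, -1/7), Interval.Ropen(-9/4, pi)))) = Union(ProductSet({-1/7}, {-9/4, -5/3, 2/3}), ProductSet(Interval(-1/7, 6/7), {2/3}))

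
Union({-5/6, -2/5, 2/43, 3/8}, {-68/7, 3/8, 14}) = {-68/7, -5/6, -2/5, 2/43, 3/8, 14}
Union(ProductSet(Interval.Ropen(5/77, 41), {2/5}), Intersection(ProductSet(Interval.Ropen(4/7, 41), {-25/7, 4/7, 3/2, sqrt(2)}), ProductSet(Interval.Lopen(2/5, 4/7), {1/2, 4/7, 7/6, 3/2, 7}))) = Union(ProductSet({4/7}, {4/7, 3/2}), ProductSet(Interval.Ropen(5/77, 41), {2/5}))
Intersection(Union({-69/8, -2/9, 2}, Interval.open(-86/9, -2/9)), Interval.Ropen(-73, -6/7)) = Interval.open(-86/9, -6/7)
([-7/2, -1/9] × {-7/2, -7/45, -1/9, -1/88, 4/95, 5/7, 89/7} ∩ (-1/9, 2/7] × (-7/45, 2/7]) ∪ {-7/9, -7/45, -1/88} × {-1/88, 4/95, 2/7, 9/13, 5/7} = {-7/9, -7/45, -1/88} × {-1/88, 4/95, 2/7, 9/13, 5/7}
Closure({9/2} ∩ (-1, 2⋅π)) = {9/2}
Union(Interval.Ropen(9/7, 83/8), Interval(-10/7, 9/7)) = Interval.Ropen(-10/7, 83/8)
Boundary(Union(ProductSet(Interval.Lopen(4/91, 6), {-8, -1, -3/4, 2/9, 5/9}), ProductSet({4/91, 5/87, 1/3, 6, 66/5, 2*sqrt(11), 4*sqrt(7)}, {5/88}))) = Union(ProductSet({4/91, 5/87, 1/3, 6, 66/5, 2*sqrt(11), 4*sqrt(7)}, {5/88}), ProductSet(Interval(4/91, 6), {-8, -1, -3/4, 2/9, 5/9}))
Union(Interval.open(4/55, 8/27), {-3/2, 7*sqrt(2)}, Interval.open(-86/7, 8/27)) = Union({7*sqrt(2)}, Interval.open(-86/7, 8/27))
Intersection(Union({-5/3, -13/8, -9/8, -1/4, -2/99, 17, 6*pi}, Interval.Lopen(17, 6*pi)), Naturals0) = Range(17, 19, 1)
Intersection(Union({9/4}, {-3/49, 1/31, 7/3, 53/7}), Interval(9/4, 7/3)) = {9/4, 7/3}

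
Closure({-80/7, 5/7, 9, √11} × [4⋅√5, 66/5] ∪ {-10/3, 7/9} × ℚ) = ({-10/3, 7/9} × ℝ) ∪ ({-80/7, 5/7, 9, √11} × [4⋅√5, 66/5])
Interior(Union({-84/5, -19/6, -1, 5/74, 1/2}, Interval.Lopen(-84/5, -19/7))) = Interval.open(-84/5, -19/7)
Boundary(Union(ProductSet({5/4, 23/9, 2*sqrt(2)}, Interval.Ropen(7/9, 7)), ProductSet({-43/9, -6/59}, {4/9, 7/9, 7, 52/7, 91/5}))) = Union(ProductSet({-43/9, -6/59}, {4/9, 7/9, 7, 52/7, 91/5}), ProductSet({5/4, 23/9, 2*sqrt(2)}, Interval(7/9, 7)))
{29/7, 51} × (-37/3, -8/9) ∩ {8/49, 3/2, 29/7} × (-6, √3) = {29/7} × (-6, -8/9)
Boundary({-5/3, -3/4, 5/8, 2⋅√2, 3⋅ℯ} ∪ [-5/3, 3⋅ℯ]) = {-5/3, 3⋅ℯ}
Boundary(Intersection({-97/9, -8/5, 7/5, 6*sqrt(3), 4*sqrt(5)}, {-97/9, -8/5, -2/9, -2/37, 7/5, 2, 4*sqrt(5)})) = {-97/9, -8/5, 7/5, 4*sqrt(5)}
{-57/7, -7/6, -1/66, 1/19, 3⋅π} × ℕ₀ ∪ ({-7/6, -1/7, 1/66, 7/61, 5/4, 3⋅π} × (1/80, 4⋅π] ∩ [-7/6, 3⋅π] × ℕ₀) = ({-57/7, -7/6, -1/66, 1/19, 3⋅π} × ℕ₀) ∪ ({-7/6, -1/7, 1/66, 7/61, 5/4, 3⋅π} × {1, 2, …, 12})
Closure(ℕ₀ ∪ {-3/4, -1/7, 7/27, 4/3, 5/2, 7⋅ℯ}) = {-3/4, -1/7, 7/27, 4/3, 5/2, 7⋅ℯ} ∪ ℕ₀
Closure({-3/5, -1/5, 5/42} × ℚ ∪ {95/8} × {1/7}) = ({95/8} × {1/7}) ∪ ({-3/5, -1/5, 5/42} × ℝ)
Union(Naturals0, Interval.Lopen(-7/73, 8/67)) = Union(Interval.Lopen(-7/73, 8/67), Naturals0)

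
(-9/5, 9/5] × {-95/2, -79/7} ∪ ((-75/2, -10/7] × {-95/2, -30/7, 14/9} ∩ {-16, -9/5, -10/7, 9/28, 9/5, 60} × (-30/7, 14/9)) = (-9/5, 9/5] × {-95/2, -79/7}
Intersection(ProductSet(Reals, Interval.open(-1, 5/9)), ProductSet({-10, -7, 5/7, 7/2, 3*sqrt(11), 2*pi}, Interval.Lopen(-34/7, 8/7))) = ProductSet({-10, -7, 5/7, 7/2, 3*sqrt(11), 2*pi}, Interval.open(-1, 5/9))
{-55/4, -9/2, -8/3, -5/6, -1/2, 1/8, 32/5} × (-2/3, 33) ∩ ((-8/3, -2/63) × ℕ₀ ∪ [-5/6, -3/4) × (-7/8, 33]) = ({-5/6} × (-2/3, 33)) ∪ ({-5/6, -1/2} × {0, 1, …, 32})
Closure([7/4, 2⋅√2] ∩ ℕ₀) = {2}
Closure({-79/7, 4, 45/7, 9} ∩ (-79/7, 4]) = {4}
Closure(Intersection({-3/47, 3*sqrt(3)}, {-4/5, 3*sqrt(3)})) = {3*sqrt(3)}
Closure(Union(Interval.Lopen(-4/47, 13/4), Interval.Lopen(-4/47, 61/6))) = Interval(-4/47, 61/6)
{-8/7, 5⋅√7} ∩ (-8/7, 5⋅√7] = {5⋅√7}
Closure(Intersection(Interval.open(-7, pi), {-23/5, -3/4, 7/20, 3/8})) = {-23/5, -3/4, 7/20, 3/8}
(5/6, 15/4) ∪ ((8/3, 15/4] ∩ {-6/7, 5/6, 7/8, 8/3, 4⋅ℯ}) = (5/6, 15/4)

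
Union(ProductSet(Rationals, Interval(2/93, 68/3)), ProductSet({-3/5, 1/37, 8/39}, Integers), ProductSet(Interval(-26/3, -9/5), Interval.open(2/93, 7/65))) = Union(ProductSet({-3/5, 1/37, 8/39}, Integers), ProductSet(Interval(-26/3, -9/5), Interval.open(2/93, 7/65)), ProductSet(Rationals, Interval(2/93, 68/3)))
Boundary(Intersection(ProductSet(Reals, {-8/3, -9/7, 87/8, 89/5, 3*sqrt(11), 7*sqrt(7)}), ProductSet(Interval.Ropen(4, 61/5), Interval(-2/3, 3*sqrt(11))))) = ProductSet(Interval(4, 61/5), {3*sqrt(11)})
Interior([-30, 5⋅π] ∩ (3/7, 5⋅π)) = (3/7, 5⋅π)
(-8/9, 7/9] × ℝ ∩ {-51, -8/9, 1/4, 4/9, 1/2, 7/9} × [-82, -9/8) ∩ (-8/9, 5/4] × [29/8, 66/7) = ∅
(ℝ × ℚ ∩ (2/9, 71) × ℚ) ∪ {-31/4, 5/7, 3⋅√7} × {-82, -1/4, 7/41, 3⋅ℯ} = ((2/9, 71) × ℚ) ∪ ({-31/4, 5/7, 3⋅√7} × {-82, -1/4, 7/41, 3⋅ℯ})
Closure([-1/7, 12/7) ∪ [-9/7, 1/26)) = [-9/7, 12/7]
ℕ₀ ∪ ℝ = ℝ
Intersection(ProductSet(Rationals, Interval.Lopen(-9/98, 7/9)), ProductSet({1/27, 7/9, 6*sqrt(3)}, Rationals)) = ProductSet({1/27, 7/9}, Intersection(Interval.Lopen(-9/98, 7/9), Rationals))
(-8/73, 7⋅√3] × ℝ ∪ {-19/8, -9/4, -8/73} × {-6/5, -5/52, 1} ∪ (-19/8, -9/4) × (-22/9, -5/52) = ({-19/8, -9/4, -8/73} × {-6/5, -5/52, 1}) ∪ ((-19/8, -9/4) × (-22/9, -5/52)) ∪ ((-8/73, 7⋅√3] × ℝ)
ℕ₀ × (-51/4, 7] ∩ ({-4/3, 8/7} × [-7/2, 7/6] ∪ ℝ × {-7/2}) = ℕ₀ × {-7/2}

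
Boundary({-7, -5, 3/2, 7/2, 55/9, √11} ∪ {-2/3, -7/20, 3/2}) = {-7, -5, -2/3, -7/20, 3/2, 7/2, 55/9, √11}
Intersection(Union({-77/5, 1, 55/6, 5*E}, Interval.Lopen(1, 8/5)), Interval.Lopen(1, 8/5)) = Interval.Lopen(1, 8/5)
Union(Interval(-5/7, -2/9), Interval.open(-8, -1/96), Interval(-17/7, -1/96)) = Interval.Lopen(-8, -1/96)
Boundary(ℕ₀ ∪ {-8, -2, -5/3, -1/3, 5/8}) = {-8, -2, -5/3, -1/3, 5/8} ∪ ℕ₀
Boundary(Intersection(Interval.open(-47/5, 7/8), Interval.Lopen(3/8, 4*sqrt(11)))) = {3/8, 7/8}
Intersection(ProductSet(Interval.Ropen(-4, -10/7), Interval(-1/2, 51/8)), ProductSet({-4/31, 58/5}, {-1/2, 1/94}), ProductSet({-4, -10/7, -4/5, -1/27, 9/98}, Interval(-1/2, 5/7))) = EmptySet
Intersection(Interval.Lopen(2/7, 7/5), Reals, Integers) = Range(1, 2, 1)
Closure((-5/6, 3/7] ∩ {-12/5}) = ∅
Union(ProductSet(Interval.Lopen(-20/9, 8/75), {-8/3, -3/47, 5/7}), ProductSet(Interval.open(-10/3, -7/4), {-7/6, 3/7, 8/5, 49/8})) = Union(ProductSet(Interval.open(-10/3, -7/4), {-7/6, 3/7, 8/5, 49/8}), ProductSet(Interval.Lopen(-20/9, 8/75), {-8/3, -3/47, 5/7}))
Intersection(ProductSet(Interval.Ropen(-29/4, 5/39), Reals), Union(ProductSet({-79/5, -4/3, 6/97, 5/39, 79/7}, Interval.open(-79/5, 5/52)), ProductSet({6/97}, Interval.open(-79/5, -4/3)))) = ProductSet({-4/3, 6/97}, Interval.open(-79/5, 5/52))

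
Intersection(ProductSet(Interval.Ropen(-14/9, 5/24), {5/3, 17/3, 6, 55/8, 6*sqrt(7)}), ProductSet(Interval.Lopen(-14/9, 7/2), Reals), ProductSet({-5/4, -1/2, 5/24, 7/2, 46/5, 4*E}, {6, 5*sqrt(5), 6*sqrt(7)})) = ProductSet({-5/4, -1/2}, {6, 6*sqrt(7)})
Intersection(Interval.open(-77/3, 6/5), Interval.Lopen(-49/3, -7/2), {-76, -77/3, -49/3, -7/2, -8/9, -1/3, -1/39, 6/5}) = {-7/2}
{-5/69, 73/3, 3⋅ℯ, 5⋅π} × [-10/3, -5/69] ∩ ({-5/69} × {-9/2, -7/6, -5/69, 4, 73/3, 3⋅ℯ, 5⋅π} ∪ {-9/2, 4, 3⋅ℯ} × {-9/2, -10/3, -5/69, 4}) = ({-5/69} × {-7/6, -5/69}) ∪ ({3⋅ℯ} × {-10/3, -5/69})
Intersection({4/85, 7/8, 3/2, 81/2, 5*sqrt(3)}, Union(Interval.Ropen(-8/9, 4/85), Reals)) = {4/85, 7/8, 3/2, 81/2, 5*sqrt(3)}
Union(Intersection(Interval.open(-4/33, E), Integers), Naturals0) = Union(Naturals0, Range(0, 3, 1))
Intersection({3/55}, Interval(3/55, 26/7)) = {3/55}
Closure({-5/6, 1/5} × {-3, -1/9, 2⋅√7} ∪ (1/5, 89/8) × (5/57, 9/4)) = ({1/5, 89/8} × [5/57, 9/4]) ∪ ([1/5, 89/8] × {5/57, 9/4}) ∪ ((1/5, 89/8) × (5/57, 9/4)) ∪ ({-5/6, 1/5} × {-3, -1/9, 2⋅√7})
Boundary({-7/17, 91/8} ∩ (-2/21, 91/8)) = ∅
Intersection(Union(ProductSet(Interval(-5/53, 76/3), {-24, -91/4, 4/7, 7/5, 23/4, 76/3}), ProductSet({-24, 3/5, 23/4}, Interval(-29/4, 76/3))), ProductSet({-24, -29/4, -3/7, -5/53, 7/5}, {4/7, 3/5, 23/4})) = Union(ProductSet({-24}, {4/7, 3/5, 23/4}), ProductSet({-5/53, 7/5}, {4/7, 23/4}))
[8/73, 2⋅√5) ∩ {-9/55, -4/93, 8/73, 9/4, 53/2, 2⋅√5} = {8/73, 9/4}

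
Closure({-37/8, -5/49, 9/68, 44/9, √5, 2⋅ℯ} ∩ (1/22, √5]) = {9/68, √5}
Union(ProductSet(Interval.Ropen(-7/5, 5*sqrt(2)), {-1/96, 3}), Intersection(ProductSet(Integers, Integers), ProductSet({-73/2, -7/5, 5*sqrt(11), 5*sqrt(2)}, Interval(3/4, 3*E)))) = ProductSet(Interval.Ropen(-7/5, 5*sqrt(2)), {-1/96, 3})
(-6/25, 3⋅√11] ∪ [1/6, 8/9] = (-6/25, 3⋅√11]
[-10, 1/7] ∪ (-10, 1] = [-10, 1]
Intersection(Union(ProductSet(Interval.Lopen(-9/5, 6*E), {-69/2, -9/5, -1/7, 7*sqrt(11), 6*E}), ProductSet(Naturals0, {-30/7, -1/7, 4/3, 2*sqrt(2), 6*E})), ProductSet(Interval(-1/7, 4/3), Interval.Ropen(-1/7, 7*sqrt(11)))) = Union(ProductSet(Interval(-1/7, 4/3), {-1/7, 6*E}), ProductSet(Range(0, 2, 1), {-1/7, 4/3, 2*sqrt(2), 6*E}))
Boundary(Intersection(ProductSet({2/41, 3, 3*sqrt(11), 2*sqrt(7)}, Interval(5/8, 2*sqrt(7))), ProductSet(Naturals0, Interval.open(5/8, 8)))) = ProductSet({3}, Interval(5/8, 2*sqrt(7)))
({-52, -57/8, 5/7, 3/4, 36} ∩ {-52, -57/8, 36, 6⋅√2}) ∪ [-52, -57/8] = [-52, -57/8] ∪ {36}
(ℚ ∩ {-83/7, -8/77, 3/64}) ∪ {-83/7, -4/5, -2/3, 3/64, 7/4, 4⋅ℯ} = {-83/7, -4/5, -2/3, -8/77, 3/64, 7/4, 4⋅ℯ}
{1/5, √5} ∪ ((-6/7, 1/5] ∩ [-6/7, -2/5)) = (-6/7, -2/5) ∪ {1/5, √5}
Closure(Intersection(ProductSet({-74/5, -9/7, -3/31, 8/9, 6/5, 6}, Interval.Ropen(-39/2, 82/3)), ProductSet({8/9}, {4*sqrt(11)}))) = ProductSet({8/9}, {4*sqrt(11)})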